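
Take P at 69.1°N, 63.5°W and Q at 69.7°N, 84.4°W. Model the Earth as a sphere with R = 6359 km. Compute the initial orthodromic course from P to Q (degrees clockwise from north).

N = sin Δλ·cos φ₂ = -0.1238;  D = cos φ₁ sin φ₂ − sin φ₁ cos φ₂ cos Δλ = +0.0318
initial course = atan2(N, D) = 284.41°

284.4°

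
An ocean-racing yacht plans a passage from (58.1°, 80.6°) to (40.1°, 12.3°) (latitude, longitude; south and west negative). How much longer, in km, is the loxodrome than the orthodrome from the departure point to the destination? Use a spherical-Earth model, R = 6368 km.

Great circle: cos σ = sin φ₁ sin φ₂ + cos φ₁ cos φ₂ cos Δλ,  σ = 0.8006 rad → d_gc = 5098.0 km
Rhumb line: Δψ = -0.4873, q = Δφ/Δψ = 0.6447, d_rh = R√(Δφ²+q²Δλ²) = 5287.3 km
Excess = 5287.3 − 5098.0 = 189.3 ≈ 189 km

189 km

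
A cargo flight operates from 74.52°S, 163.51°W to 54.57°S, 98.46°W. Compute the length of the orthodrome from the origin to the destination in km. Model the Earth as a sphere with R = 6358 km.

3521 km

cos σ = sin φ₁ sin φ₂ + cos φ₁ cos φ₂ cos Δλ
      = sin(-74.52°)sin(-54.57°) + cos(-74.52°)cos(-54.57°)cos(65.05°) = 0.8505
σ = 31.730° → d = Rσ = 6358·0.55380 = 3521 km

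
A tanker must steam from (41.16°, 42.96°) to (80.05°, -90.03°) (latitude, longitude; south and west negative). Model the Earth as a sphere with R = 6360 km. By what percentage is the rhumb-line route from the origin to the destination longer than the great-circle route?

19.8%

Great circle: σ = 0.9769 rad → d_gc = Rσ = 6213.3 km
Rhumb: Δφ = +0.6788, Δλ = -2.3211, Δψ = +1.6517, q = Δφ/Δψ = 0.4109 → d_rh = R√(Δφ²+q²Δλ²) = 7445.6 km
Excess = (7445.6 − 6213.3) / 6213.3 = 1232.3 / 6213.3 = 19.83% ≈ 19.8%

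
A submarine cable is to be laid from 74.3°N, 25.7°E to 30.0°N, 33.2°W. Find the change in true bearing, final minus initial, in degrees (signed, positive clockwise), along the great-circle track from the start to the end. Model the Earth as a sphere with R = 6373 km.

-51.4°

At departure: θ₁ = atan2(sin Δλ cos φ₂, cos φ₁ sin φ₂ − sin φ₁ cos φ₂ cos Δλ) = 248.28°
At arrival: θ₂ = atan2(sin Δλ cos φ₁, −cos φ₂ sin φ₁ + sin φ₂ cos φ₁ cos Δλ) = 196.88°
Δθ = θ₂ − θ₁ = -51.4°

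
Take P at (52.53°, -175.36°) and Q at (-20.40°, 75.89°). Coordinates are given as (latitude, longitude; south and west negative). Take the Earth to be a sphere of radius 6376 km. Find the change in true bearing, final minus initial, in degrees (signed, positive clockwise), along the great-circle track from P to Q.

At departure: θ₁ = atan2(sin Δλ cos φ₂, cos φ₁ sin φ₂ − sin φ₁ cos φ₂ cos Δλ) = 271.75°
At arrival: θ₂ = atan2(sin Δλ cos φ₁, −cos φ₂ sin φ₁ + sin φ₂ cos φ₁ cos Δλ) = 220.45°
Δθ = θ₂ − θ₁ = -51.3°

-51.3°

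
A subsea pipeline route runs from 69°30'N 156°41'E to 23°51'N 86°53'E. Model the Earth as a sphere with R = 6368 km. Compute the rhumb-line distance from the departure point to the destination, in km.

Δψ = ln[tan(π/4+φ₂/2)/tan(π/4+φ₁/2)] = -1.2814;  Δφ = -0.7967 rad,  Δλ = -1.2182 rad
q = Δφ/Δψ = 0.6218
d = R·√(Δφ² + q²Δλ²) = 6368·1.09936 = 7001 km

7001 km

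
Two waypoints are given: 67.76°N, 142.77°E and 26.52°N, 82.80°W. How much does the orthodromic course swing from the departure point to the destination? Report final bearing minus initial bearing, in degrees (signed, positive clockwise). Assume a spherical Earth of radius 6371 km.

+123.6°

Initial bearing θ₁ = atan2(sin Δλ cos φ₂, cos φ₁ sin φ₂ − sin φ₁ cos φ₂ cos Δλ) = 40.48°
Final bearing θ₂ = (initial bearing from the destination back to the start) + 180° = 164.06°
Δθ = θ₂ − θ₁ = +123.6°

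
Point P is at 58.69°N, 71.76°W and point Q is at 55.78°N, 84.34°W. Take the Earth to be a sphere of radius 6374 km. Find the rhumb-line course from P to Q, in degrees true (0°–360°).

Δψ = ln[tan(π/4+φ₂/2)/tan(π/4+φ₁/2)] = -0.0939
Δλ = -0.2196 rad (taken the short way round)
course = atan2(Δλ, Δψ) = 246.84°

246.8°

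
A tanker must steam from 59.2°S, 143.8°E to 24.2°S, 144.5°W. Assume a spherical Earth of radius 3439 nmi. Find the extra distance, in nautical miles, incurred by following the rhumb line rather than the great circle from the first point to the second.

Great circle: cos σ = sin φ₁ sin φ₂ + cos φ₁ cos φ₂ cos Δλ,  σ = 1.0486 rad → d_gc = 3606.3 nmi
Rhumb line: Δψ = +0.8538, q = Δφ/Δψ = 0.7154, d_rh = R√(Δφ²+q²Δλ²) = 3727.3 nmi
Excess = 3727.3 − 3606.3 = 121.0 ≈ 121 nmi

121 nmi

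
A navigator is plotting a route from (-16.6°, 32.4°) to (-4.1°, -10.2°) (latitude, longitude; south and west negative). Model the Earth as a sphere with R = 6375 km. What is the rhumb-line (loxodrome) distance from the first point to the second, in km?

4856 km

Δψ = ln[tan(π/4+φ₂/2)/tan(π/4+φ₁/2)] = +0.2222;  Δφ = +0.2182 rad,  Δλ = -0.7435 rad
q = Δφ/Δψ = 0.9816
d = R·√(Δφ² + q²Δλ²) = 6375·0.76177 = 4856 km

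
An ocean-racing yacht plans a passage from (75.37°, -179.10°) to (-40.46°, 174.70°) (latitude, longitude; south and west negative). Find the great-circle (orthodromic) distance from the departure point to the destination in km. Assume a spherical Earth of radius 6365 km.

cos σ = sin φ₁ sin φ₂ + cos φ₁ cos φ₂ cos Δλ
      = sin(75.37°)sin(-40.46°) + cos(75.37°)cos(-40.46°)cos(-6.20°) = -0.4368
σ = 115.902° → d = Rσ = 6365·2.02286 = 12876 km

12876 km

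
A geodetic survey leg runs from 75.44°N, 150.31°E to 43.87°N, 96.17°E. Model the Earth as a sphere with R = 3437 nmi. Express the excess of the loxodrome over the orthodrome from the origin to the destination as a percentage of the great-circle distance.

2.9%

Great circle: σ = 0.6810 rad → d_gc = Rσ = 2340.6 nmi
Rhumb: Δφ = -0.5510, Δλ = -0.9449, Δψ = -1.2039, q = Δφ/Δψ = 0.4577 → d_rh = R√(Δφ²+q²Δλ²) = 2407.4 nmi
Excess = (2407.4 − 2340.6) / 2340.6 = 66.8 / 2340.6 = 2.854% ≈ 2.9%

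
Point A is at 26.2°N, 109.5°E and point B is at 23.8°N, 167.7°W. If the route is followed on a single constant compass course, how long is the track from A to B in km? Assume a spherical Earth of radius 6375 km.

Δψ = ln[tan(π/4+φ₂/2)/tan(π/4+φ₁/2)] = -0.0462;  Δφ = -0.0419 rad,  Δλ = +1.4451 rad
q = Δφ/Δψ = 0.9062
d = R·√(Δφ² + q²Δλ²) = 6375·1.31027 = 8353 km

8353 km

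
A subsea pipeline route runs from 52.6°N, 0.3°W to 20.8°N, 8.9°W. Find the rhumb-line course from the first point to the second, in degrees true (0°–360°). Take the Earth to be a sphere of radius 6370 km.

191.9°

Meridional parts: M(φ₁)=+1.0833, M(φ₂)=+0.3713 → ΔM = -0.7120;  Δλ = -0.1501 rad
tan C = Δλ / ΔM = +0.2108 → C = 191.90°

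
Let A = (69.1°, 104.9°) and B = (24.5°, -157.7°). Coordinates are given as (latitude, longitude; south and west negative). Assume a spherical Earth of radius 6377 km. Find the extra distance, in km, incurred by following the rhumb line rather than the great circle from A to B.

Great circle: cos σ = sin φ₁ sin φ₂ + cos φ₁ cos φ₂ cos Δλ,  σ = 1.2179 rad → d_gc = 7766.7 km
Rhumb line: Δψ = -1.2492, q = Δφ/Δψ = 0.6231, d_rh = R√(Δφ²+q²Δλ²) = 8382.9 km
Excess = 8382.9 − 7766.7 = 616.2 ≈ 616 km

616 km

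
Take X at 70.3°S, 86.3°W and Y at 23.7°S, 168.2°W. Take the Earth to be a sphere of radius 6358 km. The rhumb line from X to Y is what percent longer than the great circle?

Great circle: σ = 1.1352 rad → d_gc = Rσ = 7217.9 km
Rhumb: Δφ = +0.8133, Δλ = -1.4294, Δψ = +1.3249, q = Δφ/Δψ = 0.6139 → d_rh = R√(Δφ²+q²Δλ²) = 7607.1 km
Excess = (7607.1 − 7217.9) / 7217.9 = 389.2 / 7217.9 = 5.39% ≈ 5.4%

5.4%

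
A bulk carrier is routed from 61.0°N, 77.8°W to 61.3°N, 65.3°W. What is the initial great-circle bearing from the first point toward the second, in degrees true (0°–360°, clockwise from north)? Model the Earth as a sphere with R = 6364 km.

81.7°

N = sin Δλ·cos φ₂ = +0.1039;  D = cos φ₁ sin φ₂ − sin φ₁ cos φ₂ cos Δλ = +0.0152
initial course = atan2(N, D) = 81.68°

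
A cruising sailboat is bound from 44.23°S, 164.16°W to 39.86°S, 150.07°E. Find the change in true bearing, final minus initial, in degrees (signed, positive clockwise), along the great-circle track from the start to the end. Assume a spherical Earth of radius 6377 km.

At departure: θ₁ = atan2(sin Δλ cos φ₂, cos φ₁ sin φ₂ − sin φ₁ cos φ₂ cos Δλ) = 261.14°
At arrival: θ₂ = atan2(sin Δλ cos φ₁, −cos φ₂ sin φ₁ + sin φ₂ cos φ₁ cos Δλ) = 292.73°
Δθ = θ₂ − θ₁ = +31.6°

+31.6°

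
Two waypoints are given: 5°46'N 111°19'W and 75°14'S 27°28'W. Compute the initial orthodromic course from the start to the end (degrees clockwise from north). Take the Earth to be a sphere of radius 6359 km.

θ = atan2( sin Δλ·cos φ₂ ,  cos φ₁ sin φ₂ − sin φ₁ cos φ₂ cos Δλ )
  = atan2(+0.2534, -0.9648) = 165.28°

165.3°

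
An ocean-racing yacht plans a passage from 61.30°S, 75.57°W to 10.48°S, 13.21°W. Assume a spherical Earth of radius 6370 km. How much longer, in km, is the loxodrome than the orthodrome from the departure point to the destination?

Great circle: cos σ = sin φ₁ sin φ₂ + cos φ₁ cos φ₂ cos Δλ,  σ = 1.1825 rad → d_gc = 7532.5 km
Rhumb line: Δψ = +1.1793, q = Δφ/Δψ = 0.7521, d_rh = R√(Δφ²+q²Δλ²) = 7688.5 km
Excess = 7688.5 − 7532.5 = 156.0 ≈ 156 km

156 km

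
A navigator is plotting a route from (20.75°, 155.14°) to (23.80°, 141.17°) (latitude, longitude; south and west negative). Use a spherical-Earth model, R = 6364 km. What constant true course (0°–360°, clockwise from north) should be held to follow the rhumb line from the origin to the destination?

Δψ = ln[tan(π/4+φ₂/2)/tan(π/4+φ₁/2)] = +0.0575
Δλ = -0.2438 rad (taken the short way round)
course = atan2(Δλ, Δψ) = 283.28°

283.3°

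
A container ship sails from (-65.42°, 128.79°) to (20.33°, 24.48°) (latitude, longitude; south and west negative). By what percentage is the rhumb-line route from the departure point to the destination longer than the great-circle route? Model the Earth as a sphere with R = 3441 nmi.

Great circle: σ = 1.9958 rad → d_gc = Rσ = 6867.7 nmi
Rhumb: Δφ = +1.4966, Δλ = -1.8206, Δψ = +1.8865, q = Δφ/Δψ = 0.7934 → d_rh = R√(Δφ²+q²Δλ²) = 7156.9 nmi
Excess = (7156.9 − 6867.7) / 6867.7 = 289.2 / 6867.7 = 4.21% ≈ 4.2%

4.2%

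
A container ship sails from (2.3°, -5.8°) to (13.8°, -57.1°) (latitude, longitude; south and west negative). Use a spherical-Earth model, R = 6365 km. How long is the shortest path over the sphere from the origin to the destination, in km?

Haversine: a = sin²(Δφ/2)+cos φ₁ cos φ₂ sin²(Δλ/2) = 0.19186;  σ = 2·atan2(√a,√(1−a))
σ = 51.955° → d = Rσ = 6365·0.90679 = 5772 km

5772 km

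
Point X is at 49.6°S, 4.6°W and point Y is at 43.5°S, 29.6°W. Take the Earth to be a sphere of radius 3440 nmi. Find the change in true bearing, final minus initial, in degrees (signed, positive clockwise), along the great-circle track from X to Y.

Initial bearing θ₁ = atan2(sin Δλ cos φ₂, cos φ₁ sin φ₂ − sin φ₁ cos φ₂ cos Δλ) = 280.08°
Final bearing θ₂ = (initial bearing from the destination back to the start) + 180° = 298.39°
Δθ = θ₂ − θ₁ = +18.3°

+18.3°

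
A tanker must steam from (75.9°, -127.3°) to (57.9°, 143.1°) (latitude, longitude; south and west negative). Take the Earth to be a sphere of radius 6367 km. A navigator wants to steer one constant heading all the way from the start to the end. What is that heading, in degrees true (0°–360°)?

241.6°

Δψ = ln[tan(π/4+φ₂/2)/tan(π/4+φ₁/2)] = -0.8443
Δλ = -1.5638 rad (taken the short way round)
course = atan2(Δλ, Δψ) = 241.64°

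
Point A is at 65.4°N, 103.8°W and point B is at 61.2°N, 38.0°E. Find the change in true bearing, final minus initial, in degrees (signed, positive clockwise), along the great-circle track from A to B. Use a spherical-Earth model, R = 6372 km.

At departure: θ₁ = atan2(sin Δλ cos φ₂, cos φ₁ sin φ₂ − sin φ₁ cos φ₂ cos Δλ) = 22.79°
At arrival: θ₂ = atan2(sin Δλ cos φ₁, −cos φ₂ sin φ₁ + sin φ₂ cos φ₁ cos Δλ) = 160.44°
Δθ = θ₂ − θ₁ = +137.7°

+137.7°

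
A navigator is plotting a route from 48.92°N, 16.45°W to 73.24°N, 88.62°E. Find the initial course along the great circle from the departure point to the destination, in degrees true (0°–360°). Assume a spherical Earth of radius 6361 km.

θ = atan2( sin Δλ·cos φ₂ ,  cos φ₁ sin φ₂ − sin φ₁ cos φ₂ cos Δλ )
  = atan2(+0.2784, +0.6857) = 22.10°

22.1°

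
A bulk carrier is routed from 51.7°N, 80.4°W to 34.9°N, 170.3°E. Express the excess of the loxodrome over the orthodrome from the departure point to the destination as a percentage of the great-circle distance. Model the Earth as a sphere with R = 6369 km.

Great circle: σ = 1.2860 rad → d_gc = Rσ = 8190.3 km
Rhumb: Δφ = -0.2932, Δλ = -1.9076, Δψ = -0.4070, q = Δφ/Δψ = 0.7205 → d_rh = R√(Δφ²+q²Δλ²) = 8950.5 km
Excess = (8950.5 − 8190.3) / 8190.3 = 760.2 / 8190.3 = 9.28% ≈ 9.3%

9.3%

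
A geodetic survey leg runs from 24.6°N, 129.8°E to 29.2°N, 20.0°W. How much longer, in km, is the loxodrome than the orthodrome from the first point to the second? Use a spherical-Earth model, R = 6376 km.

1641 km

Great circle: cos σ = sin φ₁ sin φ₂ + cos φ₁ cos φ₂ cos Δλ,  σ = 2.0747 rad → d_gc = 13228.5 km
Rhumb line: Δψ = +0.0901, q = Δφ/Δψ = 0.8914, d_rh = R√(Δφ²+q²Δλ²) = 14869.1 km
Excess = 14869.1 − 13228.5 = 1640.6 ≈ 1641 km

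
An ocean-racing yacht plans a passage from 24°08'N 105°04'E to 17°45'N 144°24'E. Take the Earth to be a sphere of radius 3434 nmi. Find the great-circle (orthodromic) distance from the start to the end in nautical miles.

2227 nmi

cos σ = sin φ₁ sin φ₂ + cos φ₁ cos φ₂ cos Δλ
      = sin(24.13°)sin(17.75°) + cos(24.13°)cos(17.75°)cos(39.33°) = 0.7969
σ = 37.164° → d = Rσ = 3434·0.64863 = 2227 nmi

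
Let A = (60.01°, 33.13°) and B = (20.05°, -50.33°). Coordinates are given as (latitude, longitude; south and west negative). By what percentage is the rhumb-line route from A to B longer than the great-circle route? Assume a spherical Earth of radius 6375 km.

4.5%

Great circle: σ = 1.2128 rad → d_gc = Rσ = 7731.5 km
Rhumb: Δφ = -0.6974, Δλ = -1.4567, Δψ = -0.9600, q = Δφ/Δψ = 0.7265 → d_rh = R√(Δφ²+q²Δλ²) = 8079.7 km
Excess = (8079.7 − 7731.5) / 7731.5 = 348.2 / 7731.5 = 4.50% ≈ 4.5%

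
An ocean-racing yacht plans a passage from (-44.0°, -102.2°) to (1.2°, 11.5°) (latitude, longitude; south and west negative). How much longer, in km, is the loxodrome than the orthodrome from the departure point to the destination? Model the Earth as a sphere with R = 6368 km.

451 km

Great circle: cos σ = sin φ₁ sin φ₂ + cos φ₁ cos φ₂ cos Δλ,  σ = 1.8793 rad → d_gc = 11967.30 km
Rhumb line: Δψ = +0.8778, q = Δφ/Δψ = 0.8987, d_rh = R√(Δφ²+q²Δλ²) = 12417.84 km
Excess = 12417.84 − 11967.30 = 450.54 ≈ 451 km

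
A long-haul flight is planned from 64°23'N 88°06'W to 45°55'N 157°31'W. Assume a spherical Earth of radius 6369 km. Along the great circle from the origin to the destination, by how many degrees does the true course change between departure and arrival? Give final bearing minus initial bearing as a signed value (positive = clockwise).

At departure: θ₁ = atan2(sin Δλ cos φ₂, cos φ₁ sin φ₂ − sin φ₁ cos φ₂ cos Δλ) = 277.87°
At arrival: θ₂ = atan2(sin Δλ cos φ₁, −cos φ₂ sin φ₁ + sin φ₂ cos φ₁ cos Δλ) = 218.00°
Δθ = θ₂ − θ₁ = -59.9°

-59.9°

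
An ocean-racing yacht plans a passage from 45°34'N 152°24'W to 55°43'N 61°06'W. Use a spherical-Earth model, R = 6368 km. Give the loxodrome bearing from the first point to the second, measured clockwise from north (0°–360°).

Δψ = ln[tan(π/4+φ₂/2)/tan(π/4+φ₁/2)] = +0.2808
Δλ = +1.5935 rad (taken the short way round)
course = atan2(Δλ, Δψ) = 80.01°

80.0°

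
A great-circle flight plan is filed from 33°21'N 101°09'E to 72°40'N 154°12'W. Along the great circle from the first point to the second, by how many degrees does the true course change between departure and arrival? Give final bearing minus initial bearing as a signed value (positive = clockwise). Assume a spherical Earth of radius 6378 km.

Initial bearing θ₁ = atan2(sin Δλ cos φ₂, cos φ₁ sin φ₂ − sin φ₁ cos φ₂ cos Δλ) = 18.96°
Final bearing θ₂ = (initial bearing from the destination back to the start) + 180° = 114.33°
Δθ = θ₂ − θ₁ = +95.4°

+95.4°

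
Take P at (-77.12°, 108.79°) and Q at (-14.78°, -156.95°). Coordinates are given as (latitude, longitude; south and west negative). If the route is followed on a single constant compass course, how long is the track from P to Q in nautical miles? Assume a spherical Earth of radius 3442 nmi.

Rhumb course C = atan2(Δλ, Δψ) with Δψ = ln[tan(π/4+φ₂/2)/tan(π/4+φ₁/2)] = +1.9206, Δλ = +1.6451 → C = 40.58°
d = R·|Δφ| / |cos C| = 3442·1.08804 / 0.75947 = 4931 nmi

4931 nmi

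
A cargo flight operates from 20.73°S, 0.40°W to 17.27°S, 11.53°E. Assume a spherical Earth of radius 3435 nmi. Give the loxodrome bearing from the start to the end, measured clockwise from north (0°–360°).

Δψ = ln[tan(π/4+φ₂/2)/tan(π/4+φ₁/2)] = +0.0639
Δλ = +0.2082 rad (taken the short way round)
course = atan2(Δλ, Δψ) = 72.94°

72.9°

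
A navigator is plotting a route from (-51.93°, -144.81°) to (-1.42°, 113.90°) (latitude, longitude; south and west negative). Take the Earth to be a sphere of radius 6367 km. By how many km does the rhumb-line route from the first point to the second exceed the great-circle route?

428 km

Great circle: cos σ = sin φ₁ sin φ₂ + cos φ₁ cos φ₂ cos Δλ,  σ = 1.6721 rad → d_gc = 10646.5 km
Rhumb line: Δψ = +1.0394, q = Δφ/Δψ = 0.8482, d_rh = R√(Δφ²+q²Δλ²) = 11074.5 km
Excess = 11074.5 − 10646.5 = 428.0 ≈ 428 km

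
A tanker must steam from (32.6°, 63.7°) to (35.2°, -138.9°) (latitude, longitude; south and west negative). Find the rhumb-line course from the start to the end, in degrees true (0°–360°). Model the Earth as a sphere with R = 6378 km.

Meridional parts: M(φ₁)=+0.6024, M(φ₂)=+0.6571 → ΔM = +0.0547;  Δλ = +2.7471 rad
tan C = Δλ / ΔM = +50.2395 → C = 88.86°

88.9°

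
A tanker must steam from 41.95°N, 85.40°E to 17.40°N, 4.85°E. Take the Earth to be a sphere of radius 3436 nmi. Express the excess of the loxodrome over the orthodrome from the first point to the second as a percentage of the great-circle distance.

Great circle: σ = 1.2488 rad → d_gc = Rσ = 4291.0 nmi
Rhumb: Δφ = -0.4285, Δλ = -1.4059, Δψ = -0.4995, q = Δφ/Δψ = 0.8578 → d_rh = R√(Δφ²+q²Δλ²) = 4397.3 nmi
Excess = (4397.3 − 4291.0) / 4291.0 = 106.3 / 4291.0 = 2.48% ≈ 2.5%

2.5%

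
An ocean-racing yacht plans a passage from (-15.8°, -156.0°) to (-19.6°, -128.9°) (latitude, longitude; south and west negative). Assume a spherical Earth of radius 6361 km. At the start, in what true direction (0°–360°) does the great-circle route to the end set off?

102.4°

θ = atan2( sin Δλ·cos φ₂ ,  cos φ₁ sin φ₂ − sin φ₁ cos φ₂ cos Δλ )
  = atan2(+0.4291, -0.0944) = 102.41°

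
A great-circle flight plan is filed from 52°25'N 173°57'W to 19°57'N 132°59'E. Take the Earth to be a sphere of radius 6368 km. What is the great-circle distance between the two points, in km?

cos σ = sin φ₁ sin φ₂ + cos φ₁ cos φ₂ cos Δλ
      = sin(52.42°)sin(19.95°) + cos(52.42°)cos(19.95°)cos(-53.07°) = 0.6149
σ = 52.056° → d = Rσ = 6368·0.90856 = 5786 km

5786 km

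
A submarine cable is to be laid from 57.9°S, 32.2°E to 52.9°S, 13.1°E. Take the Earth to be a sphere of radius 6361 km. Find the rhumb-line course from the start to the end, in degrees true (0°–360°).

294.8°

Meridional parts: M(φ₁)=-1.2459, M(φ₂)=-1.0919 → ΔM = +0.1539;  Δλ = -0.3334 rad
tan C = Δλ / ΔM = -2.1656 → C = 294.79°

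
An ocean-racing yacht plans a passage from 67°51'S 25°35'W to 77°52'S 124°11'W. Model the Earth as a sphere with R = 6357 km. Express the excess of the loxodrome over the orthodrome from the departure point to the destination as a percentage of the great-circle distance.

12.3%

Great circle: σ = 0.4654 rad → d_gc = Rσ = 2958.3 km
Rhumb: Δφ = -0.1748, Δλ = -1.7209, Δψ = -0.6107, q = Δφ/Δψ = 0.2863 → d_rh = R√(Δφ²+q²Δλ²) = 3323.1 km
Excess = (3323.1 − 2958.3) / 2958.3 = 364.8 / 2958.3 = 12.33% ≈ 12.3%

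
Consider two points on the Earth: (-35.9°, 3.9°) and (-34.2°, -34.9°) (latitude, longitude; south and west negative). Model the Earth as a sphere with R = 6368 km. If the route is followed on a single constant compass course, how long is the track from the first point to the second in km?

Δψ = ln[tan(π/4+φ₂/2)/tan(π/4+φ₁/2)] = +0.0362;  Δφ = +0.0297 rad,  Δλ = -0.6772 rad
q = Δφ/Δψ = 0.8186
d = R·√(Δφ² + q²Δλ²) = 6368·0.55513 = 3535 km

3535 km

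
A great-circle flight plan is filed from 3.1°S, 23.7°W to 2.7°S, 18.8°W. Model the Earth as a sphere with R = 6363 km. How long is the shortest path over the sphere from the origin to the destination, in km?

545 km

cos σ = sin φ₁ sin φ₂ + cos φ₁ cos φ₂ cos Δλ
      = sin(-3.10°)sin(-2.70°) + cos(-3.10°)cos(-2.70°)cos(4.90°) = 0.9963
σ = 4.910° → d = Rσ = 6363·0.08570 = 545 km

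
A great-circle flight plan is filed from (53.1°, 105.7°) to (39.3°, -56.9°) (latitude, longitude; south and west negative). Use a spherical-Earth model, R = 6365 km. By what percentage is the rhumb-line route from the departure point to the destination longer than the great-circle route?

30.3%

Great circle: σ = 1.5076 rad → d_gc = Rσ = 9596.0 km
Rhumb: Δφ = -0.2409, Δλ = -2.8379, Δψ = -0.3507, q = Δφ/Δψ = 0.6868 → d_rh = R√(Δφ²+q²Δλ²) = 12500.1 km
Excess = (12500.1 − 9596.0) / 9596.0 = 2904.1 / 9596.0 = 30.26% ≈ 30.3%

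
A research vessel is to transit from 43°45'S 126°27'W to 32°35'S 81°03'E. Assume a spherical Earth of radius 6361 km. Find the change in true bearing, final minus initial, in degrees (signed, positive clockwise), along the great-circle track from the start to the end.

+137.0°

Initial bearing θ₁ = atan2(sin Δλ cos φ₂, cos φ₁ sin φ₂ − sin φ₁ cos φ₂ cos Δλ) = 203.24°
Final bearing θ₂ = (initial bearing from the destination back to the start) + 180° = 340.22°
Δθ = θ₂ − θ₁ = +137.0°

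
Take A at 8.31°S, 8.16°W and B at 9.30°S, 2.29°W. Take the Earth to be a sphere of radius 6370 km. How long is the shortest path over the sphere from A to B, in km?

654 km

Haversine: a = sin²(Δφ/2)+cos φ₁ cos φ₂ sin²(Δλ/2) = 0.00263;  σ = 2·atan2(√a,√(1−a))
σ = 5.885° → d = Rσ = 6370·0.10270 = 654 km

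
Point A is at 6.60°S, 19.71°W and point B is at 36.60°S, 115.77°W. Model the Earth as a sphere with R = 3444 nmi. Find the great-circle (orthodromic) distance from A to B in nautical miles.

cos σ = sin φ₁ sin φ₂ + cos φ₁ cos φ₂ cos Δλ
      = sin(-6.60°)sin(-36.60°) + cos(-6.60°)cos(-36.60°)cos(-96.06°) = -0.0157
σ = 90.897° → d = Rσ = 3444·1.58646 = 5464 nmi

5464 nmi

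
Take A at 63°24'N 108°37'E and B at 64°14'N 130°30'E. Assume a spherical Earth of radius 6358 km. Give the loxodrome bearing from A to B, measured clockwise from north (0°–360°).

85.1°

Δψ = ln[tan(π/4+φ₂/2)/tan(π/4+φ₁/2)] = +0.0330
Δλ = +0.3819 rad (taken the short way round)
course = atan2(Δλ, Δψ) = 85.07°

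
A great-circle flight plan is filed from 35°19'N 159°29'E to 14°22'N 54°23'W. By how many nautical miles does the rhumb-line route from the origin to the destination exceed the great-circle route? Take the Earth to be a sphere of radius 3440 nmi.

Great circle: cos σ = sin φ₁ sin φ₂ + cos φ₁ cos φ₂ cos Δλ,  σ = 2.1094 rad → d_gc = 7256.19 nmi
Rhumb line: Δψ = -0.4062, q = Δφ/Δψ = 0.9002, d_rh = R√(Δφ²+q²Δλ²) = 7997.70 nmi
Excess = 7997.70 − 7256.19 = 741.51 ≈ 742 nmi

742 nmi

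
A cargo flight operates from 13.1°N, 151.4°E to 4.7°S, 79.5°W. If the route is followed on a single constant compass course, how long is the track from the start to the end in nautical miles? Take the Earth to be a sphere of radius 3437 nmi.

7766 nmi

Δψ = ln[tan(π/4+φ₂/2)/tan(π/4+φ₁/2)] = -0.3128;  Δφ = -0.3107 rad,  Δλ = +2.2532 rad
q = Δφ/Δψ = 0.9933
d = R·√(Δφ² + q²Δλ²) = 3437·2.25948 = 7766 nmi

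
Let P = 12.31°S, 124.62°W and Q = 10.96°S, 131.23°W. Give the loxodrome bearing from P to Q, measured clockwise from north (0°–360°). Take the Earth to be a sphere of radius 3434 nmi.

281.8°

Meridional parts: M(φ₁)=-0.2165, M(φ₂)=-0.1925 → ΔM = +0.0241;  Δλ = -0.1154 rad
tan C = Δλ / ΔM = -4.7956 → C = 281.78°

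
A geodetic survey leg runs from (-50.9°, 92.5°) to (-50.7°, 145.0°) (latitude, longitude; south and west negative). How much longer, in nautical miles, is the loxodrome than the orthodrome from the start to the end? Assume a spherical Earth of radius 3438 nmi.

Great circle: cos σ = sin φ₁ sin φ₂ + cos φ₁ cos φ₂ cos Δλ,  σ = 0.5666 rad → d_gc = 1948.1 nmi
Rhumb line: Δψ = +0.0055, q = Δφ/Δψ = 0.6320, d_rh = R√(Δφ²+q²Δλ²) = 1991.1 nmi
Excess = 1991.1 − 1948.1 = 43.0 ≈ 43 nmi

43 nmi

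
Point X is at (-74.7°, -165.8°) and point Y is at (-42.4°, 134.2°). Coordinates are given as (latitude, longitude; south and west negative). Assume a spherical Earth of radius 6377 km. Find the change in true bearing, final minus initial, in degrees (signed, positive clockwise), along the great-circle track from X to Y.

+54.3°

At departure: θ₁ = atan2(sin Δλ cos φ₂, cos φ₁ sin φ₂ − sin φ₁ cos φ₂ cos Δλ) = 285.57°
At arrival: θ₂ = atan2(sin Δλ cos φ₁, −cos φ₂ sin φ₁ + sin φ₂ cos φ₁ cos Δλ) = 339.87°
Δθ = θ₂ − θ₁ = +54.3°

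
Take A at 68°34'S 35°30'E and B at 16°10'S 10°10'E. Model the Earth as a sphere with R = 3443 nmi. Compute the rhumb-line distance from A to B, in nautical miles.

3307 nmi

Δψ = ln[tan(π/4+φ₂/2)/tan(π/4+φ₁/2)] = +1.3787;  Δφ = +0.9146 rad,  Δλ = -0.4422 rad
q = Δφ/Δψ = 0.6634
d = R·√(Δφ² + q²Δλ²) = 3443·0.96043 = 3307 nmi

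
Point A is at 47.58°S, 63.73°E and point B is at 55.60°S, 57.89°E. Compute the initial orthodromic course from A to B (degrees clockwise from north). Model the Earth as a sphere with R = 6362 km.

N = sin Δλ·cos φ₂ = -0.0575;  D = cos φ₁ sin φ₂ − sin φ₁ cos φ₂ cos Δλ = -0.1417
initial course = atan2(N, D) = 202.08°

202.1°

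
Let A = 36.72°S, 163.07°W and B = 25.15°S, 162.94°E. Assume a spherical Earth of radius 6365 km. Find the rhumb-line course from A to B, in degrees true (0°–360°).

291.7°

Meridional parts: M(φ₁)=-0.6899, M(φ₂)=-0.4538 → ΔM = +0.2361;  Δλ = -0.5932 rad
tan C = Δλ / ΔM = -2.5125 → C = 291.70°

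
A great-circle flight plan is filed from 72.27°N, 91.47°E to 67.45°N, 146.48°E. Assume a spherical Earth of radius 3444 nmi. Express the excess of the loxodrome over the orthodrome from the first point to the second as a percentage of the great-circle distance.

Great circle: σ = 0.3281 rad → d_gc = Rσ = 1130.1 nmi
Rhumb: Δφ = -0.0841, Δλ = +0.9601, Δψ = -0.2455, q = Δφ/Δψ = 0.3427 → d_rh = R√(Δφ²+q²Δλ²) = 1169.6 nmi
Excess = (1169.6 − 1130.1) / 1130.1 = 39.5 / 1130.1 = 3.50% ≈ 3.5%

3.5%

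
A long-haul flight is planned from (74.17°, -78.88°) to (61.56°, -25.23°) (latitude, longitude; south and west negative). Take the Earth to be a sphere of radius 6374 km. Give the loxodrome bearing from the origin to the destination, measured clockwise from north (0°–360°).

Meridional parts: M(φ₁)=+1.9731, M(φ₂)=+1.3727 → ΔM = -0.6003;  Δλ = +0.9364 rad
tan C = Δλ / ΔM = -1.5598 → C = 122.67°

122.7°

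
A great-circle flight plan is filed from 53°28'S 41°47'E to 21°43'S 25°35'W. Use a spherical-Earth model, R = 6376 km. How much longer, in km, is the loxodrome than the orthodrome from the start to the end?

164 km

Great circle: cos σ = sin φ₁ sin φ₂ + cos φ₁ cos φ₂ cos Δλ,  σ = 1.0354 rad → d_gc = 6602.0 km
Rhumb line: Δψ = +0.7200, q = Δφ/Δψ = 0.7696, d_rh = R√(Δφ²+q²Δλ²) = 6765.7 km
Excess = 6765.7 − 6602.0 = 163.7 ≈ 164 km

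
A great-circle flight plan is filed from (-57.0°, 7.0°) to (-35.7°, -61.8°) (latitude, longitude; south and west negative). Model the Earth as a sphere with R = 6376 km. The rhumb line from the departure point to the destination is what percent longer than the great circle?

3.5%

Great circle: σ = 0.8641 rad → d_gc = Rσ = 5509.4 km
Rhumb: Δφ = +0.3718, Δλ = -1.2008, Δψ = +0.5489, q = Δφ/Δψ = 0.6773 → d_rh = R√(Δφ²+q²Δλ²) = 5701.8 km
Excess = (5701.8 − 5509.4) / 5509.4 = 192.4 / 5509.4 = 3.49% ≈ 3.5%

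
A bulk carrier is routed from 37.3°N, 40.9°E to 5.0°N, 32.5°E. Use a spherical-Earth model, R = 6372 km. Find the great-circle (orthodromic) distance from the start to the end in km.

3692 km

cos σ = sin φ₁ sin φ₂ + cos φ₁ cos φ₂ cos Δλ
      = sin(37.30°)sin(5.00°) + cos(37.30°)cos(5.00°)cos(-8.40°) = 0.8368
σ = 33.200° → d = Rσ = 6372·0.57946 = 3692 km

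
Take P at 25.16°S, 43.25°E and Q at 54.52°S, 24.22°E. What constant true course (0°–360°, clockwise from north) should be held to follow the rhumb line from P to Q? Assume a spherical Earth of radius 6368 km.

205.8°

Δψ = ln[tan(π/4+φ₂/2)/tan(π/4+φ₁/2)] = -0.6858
Δλ = -0.3321 rad (taken the short way round)
course = atan2(Δλ, Δψ) = 205.84°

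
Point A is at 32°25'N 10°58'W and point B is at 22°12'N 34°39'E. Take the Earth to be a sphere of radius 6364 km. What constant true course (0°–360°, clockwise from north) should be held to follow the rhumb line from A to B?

104.2°

Meridional parts: M(φ₁)=+0.5986, M(φ₂)=+0.3975 → ΔM = -0.2011;  Δλ = +0.7962 rad
tan C = Δλ / ΔM = -3.9592 → C = 104.17°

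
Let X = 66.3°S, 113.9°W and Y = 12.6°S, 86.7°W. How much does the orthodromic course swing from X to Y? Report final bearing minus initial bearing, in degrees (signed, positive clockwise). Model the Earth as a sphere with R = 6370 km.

Initial bearing θ₁ = atan2(sin Δλ cos φ₂, cos φ₁ sin φ₂ − sin φ₁ cos φ₂ cos Δλ) = 32.25°
Final bearing θ₂ = (initial bearing from the destination back to the start) + 180° = 12.69°
Δθ = θ₂ − θ₁ = -19.6°

-19.6°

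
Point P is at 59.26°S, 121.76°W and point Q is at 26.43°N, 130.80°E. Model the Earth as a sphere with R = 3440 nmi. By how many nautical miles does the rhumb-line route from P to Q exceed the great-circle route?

Great circle: cos σ = sin φ₁ sin φ₂ + cos φ₁ cos φ₂ cos Δλ,  σ = 2.1174 rad → d_gc = 7283.7 nmi
Rhumb line: Δψ = +1.7700, q = Δφ/Δψ = 0.8450, d_rh = R√(Δφ²+q²Δλ²) = 7495.1 nmi
Excess = 7495.1 − 7283.7 = 211.4 ≈ 211 nmi

211 nmi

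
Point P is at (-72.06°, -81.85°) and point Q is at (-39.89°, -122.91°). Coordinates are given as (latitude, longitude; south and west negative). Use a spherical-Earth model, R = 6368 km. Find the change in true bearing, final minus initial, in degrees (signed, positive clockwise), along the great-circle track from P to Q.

At departure: θ₁ = atan2(sin Δλ cos φ₂, cos φ₁ sin φ₂ − sin φ₁ cos φ₂ cos Δλ) = 305.00°
At arrival: θ₂ = atan2(sin Δλ cos φ₁, −cos φ₂ sin φ₁ + sin φ₂ cos φ₁ cos Δλ) = 340.80°
Δθ = θ₂ − θ₁ = +35.8°

+35.8°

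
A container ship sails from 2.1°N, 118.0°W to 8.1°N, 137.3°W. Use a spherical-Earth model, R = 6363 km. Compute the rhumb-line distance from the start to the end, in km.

Rhumb course C = atan2(Δλ, Δψ) with Δψ = ln[tan(π/4+φ₂/2)/tan(π/4+φ₁/2)] = +0.1052, Δλ = -0.3368 → C = 287.34°
d = R·|Δφ| / |cos C| = 6363·0.10472 / 0.29807 = 2236 km

2236 km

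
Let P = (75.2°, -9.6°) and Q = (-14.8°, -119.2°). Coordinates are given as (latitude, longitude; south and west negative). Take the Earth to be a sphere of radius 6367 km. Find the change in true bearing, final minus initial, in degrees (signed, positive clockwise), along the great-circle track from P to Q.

-90.5°

At departure: θ₁ = atan2(sin Δλ cos φ₂, cos φ₁ sin φ₂ − sin φ₁ cos φ₂ cos Δλ) = 285.25°
At arrival: θ₂ = atan2(sin Δλ cos φ₁, −cos φ₂ sin φ₁ + sin φ₂ cos φ₁ cos Δλ) = 194.77°
Δθ = θ₂ − θ₁ = -90.5°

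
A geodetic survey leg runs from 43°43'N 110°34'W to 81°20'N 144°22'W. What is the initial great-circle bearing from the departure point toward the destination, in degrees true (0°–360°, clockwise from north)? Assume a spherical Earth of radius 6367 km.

352.4°

θ = atan2( sin Δλ·cos φ₂ ,  cos φ₁ sin φ₂ − sin φ₁ cos φ₂ cos Δλ )
  = atan2(-0.0838, +0.6280) = 352.40°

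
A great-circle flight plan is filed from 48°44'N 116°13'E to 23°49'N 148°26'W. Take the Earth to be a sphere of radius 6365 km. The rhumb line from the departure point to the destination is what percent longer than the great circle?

Great circle: σ = 1.3209 rad → d_gc = Rσ = 8407.8 km
Rhumb: Δφ = -0.4349, Δλ = +1.6642, Δψ = -0.5485, q = Δφ/Δψ = 0.7928 → d_rh = R√(Δφ²+q²Δλ²) = 8842.1 km
Excess = (8842.1 − 8407.8) / 8407.8 = 434.3 / 8407.8 = 5.17% ≈ 5.2%

5.2%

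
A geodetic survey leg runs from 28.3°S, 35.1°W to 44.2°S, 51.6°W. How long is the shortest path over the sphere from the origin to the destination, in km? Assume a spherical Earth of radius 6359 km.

2292 km

Haversine: a = sin²(Δφ/2)+cos φ₁ cos φ₂ sin²(Δλ/2) = 0.03213;  σ = 2·atan2(√a,√(1−a))
σ = 20.651° → d = Rσ = 6359·0.36042 = 2292 km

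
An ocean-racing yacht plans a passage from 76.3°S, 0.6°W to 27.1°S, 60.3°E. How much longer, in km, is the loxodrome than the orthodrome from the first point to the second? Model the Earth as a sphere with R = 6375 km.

200 km

Great circle: cos σ = sin φ₁ sin φ₂ + cos φ₁ cos φ₂ cos Δλ,  σ = 0.9943 rad → d_gc = 6338.4 km
Rhumb line: Δψ = +1.6275, q = Δφ/Δψ = 0.5276, d_rh = R√(Δφ²+q²Δλ²) = 6538.2 km
Excess = 6538.2 − 6338.4 = 199.8 ≈ 200 km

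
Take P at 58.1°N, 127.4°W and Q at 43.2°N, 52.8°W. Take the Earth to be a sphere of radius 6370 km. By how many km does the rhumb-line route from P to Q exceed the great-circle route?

244 km

Great circle: cos σ = sin φ₁ sin φ₂ + cos φ₁ cos φ₂ cos Δλ,  σ = 0.8183 rad → d_gc = 5212.6 km
Rhumb line: Δψ = -0.4148, q = Δφ/Δψ = 0.6269, d_rh = R√(Δφ²+q²Δλ²) = 5456.8 km
Excess = 5456.8 − 5212.6 = 244.2 ≈ 244 km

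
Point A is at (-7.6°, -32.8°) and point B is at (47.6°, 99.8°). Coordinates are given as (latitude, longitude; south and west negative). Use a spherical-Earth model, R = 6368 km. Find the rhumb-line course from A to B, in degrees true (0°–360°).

65.0°

Δψ = ln[tan(π/4+φ₂/2)/tan(π/4+φ₁/2)] = +1.0801
Δλ = +2.3143 rad (taken the short way round)
course = atan2(Δλ, Δψ) = 64.98°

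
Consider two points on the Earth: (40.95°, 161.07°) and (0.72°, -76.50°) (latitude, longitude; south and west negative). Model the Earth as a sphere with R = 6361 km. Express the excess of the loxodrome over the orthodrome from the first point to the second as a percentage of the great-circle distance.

Great circle: σ = 1.9788 rad → d_gc = Rσ = 12587.1 km
Rhumb: Δφ = -0.7021, Δλ = +2.1368, Δψ = -0.7721, q = Δφ/Δψ = 0.9094 → d_rh = R√(Δφ²+q²Δλ²) = 13142.3 km
Excess = (13142.3 − 12587.1) / 12587.1 = 555.2 / 12587.1 = 4.41% ≈ 4.4%

4.4%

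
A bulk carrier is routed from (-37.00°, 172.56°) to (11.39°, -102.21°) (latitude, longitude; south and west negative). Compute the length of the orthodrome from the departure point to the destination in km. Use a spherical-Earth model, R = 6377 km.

10360 km

Haversine: a = sin²(Δφ/2)+cos φ₁ cos φ₂ sin²(Δλ/2) = 0.52687;  σ = 2·atan2(√a,√(1−a))
σ = 93.081° → d = Rσ = 6377·1.62457 = 10360 km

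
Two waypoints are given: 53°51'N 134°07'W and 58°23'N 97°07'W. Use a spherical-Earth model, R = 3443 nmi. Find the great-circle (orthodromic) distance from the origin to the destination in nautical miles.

1252 nmi

cos σ = sin φ₁ sin φ₂ + cos φ₁ cos φ₂ cos Δλ
      = sin(53.85°)sin(58.38°) + cos(53.85°)cos(58.38°)cos(37.00°) = 0.9346
σ = 20.836° → d = Rσ = 3443·0.36366 = 1252 nmi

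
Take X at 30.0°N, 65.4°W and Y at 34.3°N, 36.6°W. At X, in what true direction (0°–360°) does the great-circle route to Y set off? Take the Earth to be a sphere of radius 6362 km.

72.4°

N = sin Δλ·cos φ₂ = +0.3980;  D = cos φ₁ sin φ₂ − sin φ₁ cos φ₂ cos Δλ = +0.1261
initial course = atan2(N, D) = 72.42°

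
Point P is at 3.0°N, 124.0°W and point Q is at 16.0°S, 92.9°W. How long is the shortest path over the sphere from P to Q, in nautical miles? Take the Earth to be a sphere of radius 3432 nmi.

cos σ = sin φ₁ sin φ₂ + cos φ₁ cos φ₂ cos Δλ
      = sin(3.00°)sin(-16.00°) + cos(3.00°)cos(-16.00°)cos(31.10°) = 0.8075
σ = 36.143° → d = Rσ = 3432·0.63082 = 2165 nmi

2165 nmi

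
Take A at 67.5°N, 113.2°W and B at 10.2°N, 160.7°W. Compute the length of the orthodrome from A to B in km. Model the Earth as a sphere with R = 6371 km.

7260 km

Haversine: a = sin²(Δφ/2)+cos φ₁ cos φ₂ sin²(Δλ/2) = 0.29097;  σ = 2·atan2(√a,√(1−a))
σ = 65.288° → d = Rσ = 6371·1.13949 = 7260 km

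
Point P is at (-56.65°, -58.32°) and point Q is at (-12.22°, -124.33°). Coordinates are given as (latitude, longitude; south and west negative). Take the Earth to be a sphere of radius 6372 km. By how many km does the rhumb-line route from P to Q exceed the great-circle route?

Great circle: cos σ = sin φ₁ sin φ₂ + cos φ₁ cos φ₂ cos Δλ,  σ = 1.1644 rad → d_gc = 7419.8 km
Rhumb line: Δψ = +0.9906, q = Δφ/Δψ = 0.7828, d_rh = R√(Δφ²+q²Δλ²) = 7578.9 km
Excess = 7578.9 − 7419.8 = 159.1 ≈ 159 km

159 km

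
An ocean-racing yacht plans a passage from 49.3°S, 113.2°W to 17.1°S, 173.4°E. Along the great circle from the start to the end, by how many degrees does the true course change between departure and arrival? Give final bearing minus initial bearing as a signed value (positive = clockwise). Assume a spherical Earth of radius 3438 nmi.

+46.0°

Initial bearing θ₁ = atan2(sin Δλ cos φ₂, cos φ₁ sin φ₂ − sin φ₁ cos φ₂ cos Δλ) = 270.96°
Final bearing θ₂ = (initial bearing from the destination back to the start) + 180° = 316.99°
Δθ = θ₂ − θ₁ = +46.0°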